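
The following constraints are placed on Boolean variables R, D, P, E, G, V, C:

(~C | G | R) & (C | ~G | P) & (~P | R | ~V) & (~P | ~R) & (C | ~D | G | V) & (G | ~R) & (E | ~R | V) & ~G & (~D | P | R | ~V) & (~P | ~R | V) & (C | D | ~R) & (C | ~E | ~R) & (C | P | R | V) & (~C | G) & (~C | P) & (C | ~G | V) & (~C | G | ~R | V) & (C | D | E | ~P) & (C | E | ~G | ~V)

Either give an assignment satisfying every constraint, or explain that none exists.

R=F, D=F, P=F, E=T, G=F, V=T, C=F

Unit clause (~G) forces G = False.
In (~C | G) only ~C is left, so C = False.
In (G | ~R) only ~R is left, so R = False.
Try D = True:
  (C | ~D | G | V) forces V = True.
  (~P | R | ~V) forces P = False.
  clause (~D | P | R | ~V) is falsified — backtrack.
So D = False.
Set P = False.
  then (C | P | R | V) forces V = True.
Set E = True.
All clauses satisfied.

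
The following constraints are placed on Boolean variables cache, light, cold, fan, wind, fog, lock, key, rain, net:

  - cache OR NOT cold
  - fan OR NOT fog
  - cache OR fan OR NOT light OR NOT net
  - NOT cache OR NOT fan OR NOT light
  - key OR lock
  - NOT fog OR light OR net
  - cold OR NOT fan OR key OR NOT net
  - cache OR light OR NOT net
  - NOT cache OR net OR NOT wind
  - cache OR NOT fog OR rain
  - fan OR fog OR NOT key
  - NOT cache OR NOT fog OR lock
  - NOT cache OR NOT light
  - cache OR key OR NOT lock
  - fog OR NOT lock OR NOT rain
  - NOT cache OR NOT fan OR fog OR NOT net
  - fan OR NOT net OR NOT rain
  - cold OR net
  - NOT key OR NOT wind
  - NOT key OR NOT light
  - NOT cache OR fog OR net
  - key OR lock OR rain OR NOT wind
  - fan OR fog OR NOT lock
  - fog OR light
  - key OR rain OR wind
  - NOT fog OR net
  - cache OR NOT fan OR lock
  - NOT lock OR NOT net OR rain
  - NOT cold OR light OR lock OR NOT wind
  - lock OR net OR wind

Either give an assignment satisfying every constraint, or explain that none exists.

cache = True; light = False; cold = True; fan = True; wind = False; fog = True; lock = True; key = False; rain = True; net = True

Set cache = True.
  then (NOT cache OR NOT light) forces light = False.
  then (fog OR light) forces fog = True.
  then (NOT fog OR net) forces net = True.
  then (fan OR NOT fog) forces fan = True.
  then (NOT cache OR NOT fog OR lock) forces lock = True.
  then (NOT lock OR NOT net OR rain) forces rain = True.
Set cold = True.
Set wind = False.
Set key = False.
All clauses satisfied.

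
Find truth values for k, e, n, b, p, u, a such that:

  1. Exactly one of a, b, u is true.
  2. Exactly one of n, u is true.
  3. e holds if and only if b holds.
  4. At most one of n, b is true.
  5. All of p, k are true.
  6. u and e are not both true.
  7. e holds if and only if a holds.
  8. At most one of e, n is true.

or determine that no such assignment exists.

k = True, e = False, n = False, b = False, p = True, u = True, a = False

  (1) {a, b, u}: 1 true — exactly one ✓
  (2) {n, u}: 1 true — exactly one ✓
  (3) e=F, b=F — same ✓
  (4) {n, b}: 0 true — at most one ✓
  (5) {p, k}: all 2 true ✓
  (6) u=T, e=F — not both ✓
  (7) e=F, a=F — same ✓
  (8) {e, n}: 0 true — at most one ✓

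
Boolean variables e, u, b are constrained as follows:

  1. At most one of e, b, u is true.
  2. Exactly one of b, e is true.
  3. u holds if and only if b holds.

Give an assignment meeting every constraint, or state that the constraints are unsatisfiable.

e = True, u = False, b = False

  (1) {e, b, u}: 1 true — at most one ✓
  (2) {b, e}: 1 true — exactly one ✓
  (3) u=F, b=F — same ✓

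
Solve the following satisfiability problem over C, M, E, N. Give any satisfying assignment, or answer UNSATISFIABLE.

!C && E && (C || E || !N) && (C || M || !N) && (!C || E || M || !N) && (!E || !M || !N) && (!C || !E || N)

C: False, M: False, E: True, N: False

Unit clause (!C) forces C = False.
Unit clause (E) forces E = True.
Set M = False.
  then (C || M || !N) forces N = False.
Check each clause:
  (!C): !C holds.
  (E): E holds.
  (C || E || !N): E holds.
  (C || M || !N): !N holds.
  (!C || E || M || !N): !C holds.
  (!E || !M || !N): !M holds.
  (!C || !E || N): !C holds.
All clauses satisfied.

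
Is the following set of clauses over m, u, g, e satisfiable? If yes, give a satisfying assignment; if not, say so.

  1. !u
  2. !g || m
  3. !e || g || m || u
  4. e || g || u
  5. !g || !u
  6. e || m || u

Unit clause (!u) forces u = False.
Set m = True.
Set g = True.
Set e = False.
Check each clause:
  (!u): !u holds.
  (!g || m): m holds.
  (!e || g || m || u): !e holds.
  (e || g || u): g holds.
  (!g || !u): !u holds.
  (e || m || u): m holds.
All clauses satisfied.

m = True, u = False, g = True, e = False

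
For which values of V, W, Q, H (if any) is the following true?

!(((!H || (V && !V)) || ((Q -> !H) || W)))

V=T, W=F, Q=T, H=T

  !(((!H || (V && !V)) || ((Q -> !H) || W))) = True
    (!H || (V && !V)) || ((Q -> !H) || W) = False
      !H || (V && !V) = False
        !H = False
        V && !V = False
          !V = False
      (Q -> !H) || W = False
        Q -> !H = False
          !H = False
The formula evaluates to True.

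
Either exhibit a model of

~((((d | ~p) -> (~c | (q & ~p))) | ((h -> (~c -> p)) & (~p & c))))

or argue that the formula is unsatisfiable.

h = True, c = True, p = True, q = False, d = True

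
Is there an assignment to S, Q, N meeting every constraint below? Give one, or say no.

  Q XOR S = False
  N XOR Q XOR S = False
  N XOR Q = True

S: True; Q: True; N: False

Q XOR S = T XOR T = False ✓
N XOR Q XOR S = F XOR T XOR T = False ✓
N XOR Q = F XOR T = True ✓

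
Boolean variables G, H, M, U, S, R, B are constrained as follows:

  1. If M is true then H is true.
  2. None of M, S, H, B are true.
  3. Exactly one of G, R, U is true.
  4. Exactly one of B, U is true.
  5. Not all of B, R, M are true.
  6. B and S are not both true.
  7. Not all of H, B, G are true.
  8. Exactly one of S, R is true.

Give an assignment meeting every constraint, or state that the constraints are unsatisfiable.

No satisfying assignment exists.

Case M = True:
  Constraint (2) is violated (M=T) — contradiction.
Case M = False:
  (2) forces S = False.
  (2) forces H = False.
  (2) forces B = False.
  (4) with B=F forces U = True.
  (3) with U=T forces G = False.
  (3) with U=T forces R = False.
  Constraint (8) is violated (S=F, R=F) — contradiction.
Both cases fail — unsatisfiable.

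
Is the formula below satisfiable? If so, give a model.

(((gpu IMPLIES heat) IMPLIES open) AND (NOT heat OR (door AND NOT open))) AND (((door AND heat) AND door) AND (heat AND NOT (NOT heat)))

Case heat = True: the formula simplifies to (open AND (door AND NOT open)) AND (door AND door).
  open = True: the conjunct NOT open is False.
  open = False: the conjunct open is False.
Case heat = False: the conjunct heat is False.
Both cases fail — unsatisfiable.

No satisfying assignment exists.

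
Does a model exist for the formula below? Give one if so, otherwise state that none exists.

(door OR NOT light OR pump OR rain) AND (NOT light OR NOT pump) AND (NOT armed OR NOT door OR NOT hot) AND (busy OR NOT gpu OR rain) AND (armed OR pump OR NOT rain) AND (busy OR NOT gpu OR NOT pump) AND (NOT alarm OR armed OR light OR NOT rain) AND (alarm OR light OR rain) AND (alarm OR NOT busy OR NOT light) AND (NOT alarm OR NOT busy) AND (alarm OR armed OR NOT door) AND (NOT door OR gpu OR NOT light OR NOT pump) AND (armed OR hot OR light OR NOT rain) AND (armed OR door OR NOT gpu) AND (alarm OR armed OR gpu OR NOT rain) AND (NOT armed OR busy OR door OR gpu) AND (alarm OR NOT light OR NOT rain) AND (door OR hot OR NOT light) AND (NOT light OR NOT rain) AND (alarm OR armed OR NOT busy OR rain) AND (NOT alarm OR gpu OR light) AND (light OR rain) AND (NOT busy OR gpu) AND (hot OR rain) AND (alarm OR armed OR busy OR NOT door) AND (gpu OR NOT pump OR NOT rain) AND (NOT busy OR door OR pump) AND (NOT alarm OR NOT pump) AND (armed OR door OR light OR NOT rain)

light = False, door = False, busy = True, gpu = True, alarm = False, hot = True, pump = True, armed = True, rain = True

Set light = False.
  then (light OR rain) forces rain = True.
Set door = False.
  then (armed OR door OR light OR NOT rain) forces armed = True.
Set busy = True.
  then (NOT alarm OR NOT busy) forces alarm = False.
  then (NOT busy OR gpu) forces gpu = True.
  then (NOT busy OR door OR pump) forces pump = True.
Set hot = True.
All clauses satisfied.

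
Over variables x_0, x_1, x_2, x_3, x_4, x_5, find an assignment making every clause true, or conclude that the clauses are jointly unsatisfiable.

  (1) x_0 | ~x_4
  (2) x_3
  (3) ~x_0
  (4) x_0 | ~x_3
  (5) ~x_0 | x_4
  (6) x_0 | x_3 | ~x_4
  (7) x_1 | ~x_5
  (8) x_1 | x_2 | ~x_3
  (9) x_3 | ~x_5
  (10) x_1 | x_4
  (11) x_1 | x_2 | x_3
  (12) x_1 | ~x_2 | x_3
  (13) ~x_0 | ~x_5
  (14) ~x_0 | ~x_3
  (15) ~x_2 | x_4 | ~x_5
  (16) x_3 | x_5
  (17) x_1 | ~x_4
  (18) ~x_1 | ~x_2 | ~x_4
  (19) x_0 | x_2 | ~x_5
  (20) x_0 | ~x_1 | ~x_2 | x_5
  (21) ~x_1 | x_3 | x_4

The formula is unsatisfiable.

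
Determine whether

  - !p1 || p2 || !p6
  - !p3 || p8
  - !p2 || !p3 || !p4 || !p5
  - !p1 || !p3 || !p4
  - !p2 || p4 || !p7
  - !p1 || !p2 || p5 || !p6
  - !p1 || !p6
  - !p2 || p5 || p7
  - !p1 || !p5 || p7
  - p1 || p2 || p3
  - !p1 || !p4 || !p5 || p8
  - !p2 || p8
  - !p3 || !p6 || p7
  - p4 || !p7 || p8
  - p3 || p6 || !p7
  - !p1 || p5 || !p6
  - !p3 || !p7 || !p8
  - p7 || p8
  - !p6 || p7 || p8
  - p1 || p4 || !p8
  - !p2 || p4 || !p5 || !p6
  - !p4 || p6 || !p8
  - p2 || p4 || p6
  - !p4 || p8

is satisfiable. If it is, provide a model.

p1 = False; p2 = True; p3 = False; p4 = True; p5 = False; p6 = True; p7 = True; p8 = True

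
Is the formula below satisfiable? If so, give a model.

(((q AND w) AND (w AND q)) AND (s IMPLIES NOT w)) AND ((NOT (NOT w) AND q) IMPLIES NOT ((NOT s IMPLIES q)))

Case q = True: the formula simplifies to ((w AND w) AND (s IMPLIES NOT w)) AND NOT w.
  w = True: the conjunct NOT w is False.
  w = False: the conjunct w is False.
Case q = False: the conjunct q is False.
Both cases fail — unsatisfiable.

The formula is unsatisfiable.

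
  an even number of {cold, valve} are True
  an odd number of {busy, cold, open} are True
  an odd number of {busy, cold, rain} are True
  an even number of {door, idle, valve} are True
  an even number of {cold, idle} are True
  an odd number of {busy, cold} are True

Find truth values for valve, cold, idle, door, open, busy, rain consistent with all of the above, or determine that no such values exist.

valve: False, cold: False, idle: False, door: False, open: False, busy: True, rain: False

{cold, valve}: 0 true → even ✓
{busy, cold, open}: 1 true → odd ✓
{busy, cold, rain}: 1 true → odd ✓
{door, idle, valve}: 0 true → even ✓
{cold, idle}: 0 true → even ✓
{busy, cold}: 1 true → odd ✓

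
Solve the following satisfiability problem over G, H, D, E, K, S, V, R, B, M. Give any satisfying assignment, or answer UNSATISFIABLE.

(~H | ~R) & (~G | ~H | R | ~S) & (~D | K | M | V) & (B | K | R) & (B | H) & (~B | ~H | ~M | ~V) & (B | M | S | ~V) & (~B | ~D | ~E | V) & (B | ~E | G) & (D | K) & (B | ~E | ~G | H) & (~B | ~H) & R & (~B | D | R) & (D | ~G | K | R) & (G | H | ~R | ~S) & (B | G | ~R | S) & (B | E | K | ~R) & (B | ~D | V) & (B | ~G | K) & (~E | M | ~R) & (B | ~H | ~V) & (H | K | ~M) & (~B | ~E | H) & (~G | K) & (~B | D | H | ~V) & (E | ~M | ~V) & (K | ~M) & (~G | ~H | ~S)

G = False, H = False, D = True, E = False, K = True, S = False, V = True, R = True, B = True, M = False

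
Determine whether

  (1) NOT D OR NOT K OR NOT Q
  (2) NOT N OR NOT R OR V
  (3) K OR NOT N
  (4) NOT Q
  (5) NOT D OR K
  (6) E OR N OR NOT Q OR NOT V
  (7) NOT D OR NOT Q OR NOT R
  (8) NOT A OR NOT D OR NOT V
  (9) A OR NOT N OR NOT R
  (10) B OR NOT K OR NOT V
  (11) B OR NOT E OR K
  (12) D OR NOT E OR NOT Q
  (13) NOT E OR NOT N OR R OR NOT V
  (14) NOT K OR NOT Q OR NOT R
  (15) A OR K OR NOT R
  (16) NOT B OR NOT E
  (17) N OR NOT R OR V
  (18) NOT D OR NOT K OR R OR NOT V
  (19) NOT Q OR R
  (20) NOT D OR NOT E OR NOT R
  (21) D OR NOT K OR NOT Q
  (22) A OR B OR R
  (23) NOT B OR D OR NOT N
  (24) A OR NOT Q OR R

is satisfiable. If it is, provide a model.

A = True, N = False, V = False, B = False, D = False, Q = False, E = False, R = False, K = True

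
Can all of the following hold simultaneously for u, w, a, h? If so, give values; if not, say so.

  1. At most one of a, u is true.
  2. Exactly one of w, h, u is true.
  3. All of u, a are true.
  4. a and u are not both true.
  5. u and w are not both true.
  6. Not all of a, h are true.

Case u = True:
  (1) with u=T forces a = False.
  Constraint (3) is violated (a=F) — contradiction.
Case u = False:
  Constraint (3) is violated (u=F) — contradiction.
Both cases fail — unsatisfiable.

Unsatisfiable — no assignment works.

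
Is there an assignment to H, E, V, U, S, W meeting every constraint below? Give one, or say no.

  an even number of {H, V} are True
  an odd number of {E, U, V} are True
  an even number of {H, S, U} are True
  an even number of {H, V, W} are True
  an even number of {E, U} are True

H = True, E = True, V = True, U = True, S = False, W = False

{H, V}: 2 true → even ✓
{E, U, V}: 3 true → odd ✓
{H, S, U}: 2 true → even ✓
{H, V, W}: 2 true → even ✓
{E, U}: 2 true → even ✓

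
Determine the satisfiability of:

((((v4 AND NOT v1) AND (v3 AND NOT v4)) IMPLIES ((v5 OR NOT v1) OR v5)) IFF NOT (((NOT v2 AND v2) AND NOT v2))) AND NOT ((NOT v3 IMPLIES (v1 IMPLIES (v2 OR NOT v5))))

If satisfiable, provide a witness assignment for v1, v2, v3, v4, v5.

v1 = True; v2 = False; v3 = False; v4 = False; v5 = True

  (((v4 AND NOT v1) AND (v3 AND NOT v4)) IMPLIES ((v5 OR NOT v1) OR v5)) IFF NOT (((NOT v2 AND v2) AND NOT v2)) = True
    ((v4 AND NOT v1) AND (v3 AND NOT v4)) IMPLIES ((v5 OR NOT v1) OR v5) = True
      (v4 AND NOT v1) AND (v3 AND NOT v4) = False
        v4 AND NOT v1 = False
          NOT v1 = False
        v3 AND NOT v4 = False
          NOT v4 = True
      (v5 OR NOT v1) OR v5 = True
        v5 OR NOT v1 = True
          NOT v1 = False
    NOT (((NOT v2 AND v2) AND NOT v2)) = True
      (NOT v2 AND v2) AND NOT v2 = False
        NOT v2 AND v2 = False
          NOT v2 = True
        NOT v2 = True
  NOT ((NOT v3 IMPLIES (v1 IMPLIES (v2 OR NOT v5)))) = True
    NOT v3 IMPLIES (v1 IMPLIES (v2 OR NOT v5)) = False
      NOT v3 = True
      v1 IMPLIES (v2 OR NOT v5) = False
        v2 OR NOT v5 = False
          NOT v5 = False
Both conjuncts True, so the formula holds.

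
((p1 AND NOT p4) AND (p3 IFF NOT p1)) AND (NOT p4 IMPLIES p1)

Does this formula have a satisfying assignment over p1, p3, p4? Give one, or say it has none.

p1=T, p3=F, p4=F

  (p1 AND NOT p4) AND (p3 IFF NOT p1) = True
    p1 AND NOT p4 = True
      NOT p4 = True
    p3 IFF NOT p1 = True
      NOT p1 = False
  NOT p4 IMPLIES p1 = True
    NOT p4 = True
Both conjuncts True, so the formula holds.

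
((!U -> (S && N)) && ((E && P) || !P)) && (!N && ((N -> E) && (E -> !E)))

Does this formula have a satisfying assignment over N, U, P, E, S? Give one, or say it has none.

N: False, U: True, P: False, E: False, S: False

  (!U -> (S && N)) && ((E && P) || !P) = True
    !U -> (S && N) = True
      !U = False
      S && N = False
    (E && P) || !P = True
      E && P = False
      !P = True
  !N && ((N -> E) && (E -> !E)) = True
    !N = True
    (N -> E) && (E -> !E) = True
      N -> E = True
      E -> !E = True
        !E = True
Both conjuncts True, so the formula holds.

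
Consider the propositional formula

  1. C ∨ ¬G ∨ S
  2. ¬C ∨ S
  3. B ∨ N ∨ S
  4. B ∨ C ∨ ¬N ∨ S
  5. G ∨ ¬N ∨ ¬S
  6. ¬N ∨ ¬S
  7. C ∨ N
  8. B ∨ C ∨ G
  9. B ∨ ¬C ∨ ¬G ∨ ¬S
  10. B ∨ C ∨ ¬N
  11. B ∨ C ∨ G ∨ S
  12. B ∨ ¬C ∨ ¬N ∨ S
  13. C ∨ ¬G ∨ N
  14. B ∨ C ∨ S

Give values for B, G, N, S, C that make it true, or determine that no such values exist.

Set B = True.
Set G = False.
Set N = True.
  then (G ∨ ¬N ∨ ¬S) forces S = False.
  then (¬C ∨ S) forces C = False.
All clauses satisfied.

B=T; G=F; N=T; S=F; C=F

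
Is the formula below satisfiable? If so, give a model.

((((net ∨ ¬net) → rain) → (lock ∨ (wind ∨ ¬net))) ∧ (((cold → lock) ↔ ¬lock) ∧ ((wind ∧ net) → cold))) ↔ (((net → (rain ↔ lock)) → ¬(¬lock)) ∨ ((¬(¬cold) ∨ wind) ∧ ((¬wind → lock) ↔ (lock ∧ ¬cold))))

wind = True, lock = False, cold = True, rain = False, net = False

  ((((net ∨ ¬net) → rain) → (lock ∨ (wind ∨ ¬net))) ∧ (((cold → lock) ↔ ¬lock) ∧ ((wind ∧ net) → cold))) ↔ (((net → (rain ↔ lock)) → ¬(¬lock)) ∨ ((¬(¬cold) ∨ wind) ∧ ((¬wind → lock) ↔ (lock ∧ ¬cold)))) = True
    (((net ∨ ¬net) → rain) → (lock ∨ (wind ∨ ¬net))) ∧ (((cold → lock) ↔ ¬lock) ∧ ((wind ∧ net) → cold)) = False
      ((net ∨ ¬net) → rain) → (lock ∨ (wind ∨ ¬net)) = True
        (net ∨ ¬net) → rain = False
          net ∨ ¬net = True
            ¬net = True
        lock ∨ (wind ∨ ¬net) = True
          wind ∨ ¬net = True
            ¬net = True
      ((cold → lock) ↔ ¬lock) ∧ ((wind ∧ net) → cold) = False
        (cold → lock) ↔ ¬lock = False
          cold → lock = False
          ¬lock = True
        (wind ∧ net) → cold = True
          wind ∧ net = False
    ((net → (rain ↔ lock)) → ¬(¬lock)) ∨ ((¬(¬cold) ∨ wind) ∧ ((¬wind → lock) ↔ (lock ∧ ¬cold))) = False
      (net → (rain ↔ lock)) → ¬(¬lock) = False
        net → (rain ↔ lock) = True
          rain ↔ lock = True
        ¬(¬lock) = False
          ¬lock = True
      (¬(¬cold) ∨ wind) ∧ ((¬wind → lock) ↔ (lock ∧ ¬cold)) = False
        ¬(¬cold) ∨ wind = True
          ¬(¬cold) = True
            ¬cold = False
        (¬wind → lock) ↔ (lock ∧ ¬cold) = False
          ¬wind → lock = True
            ¬wind = False
          lock ∧ ¬cold = False
            ¬cold = False
The formula evaluates to True.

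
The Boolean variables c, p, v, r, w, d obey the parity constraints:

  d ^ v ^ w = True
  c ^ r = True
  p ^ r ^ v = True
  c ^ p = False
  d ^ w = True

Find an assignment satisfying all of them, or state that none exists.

c=F; p=F; v=F; r=T; w=T; d=F

d ^ v ^ w = F ^ F ^ T = True ✓
c ^ r = F ^ T = True ✓
p ^ r ^ v = F ^ T ^ F = True ✓
c ^ p = F ^ F = False ✓
d ^ w = F ^ T = True ✓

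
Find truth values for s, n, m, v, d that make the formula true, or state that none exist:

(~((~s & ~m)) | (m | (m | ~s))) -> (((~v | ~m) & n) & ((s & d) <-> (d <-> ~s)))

s: False, n: True, m: False, v: True, d: False

  (~((~s & ~m)) | (m | (m | ~s))) -> (((~v | ~m) & n) & ((s & d) <-> (d <-> ~s))) = True
    ~((~s & ~m)) | (m | (m | ~s)) = True
      ~((~s & ~m)) = False
        ~s & ~m = True
          ~s = True
          ~m = True
      m | (m | ~s) = True
        m | ~s = True
          ~s = True
    ((~v | ~m) & n) & ((s & d) <-> (d <-> ~s)) = True
      (~v | ~m) & n = True
        ~v | ~m = True
          ~v = False
          ~m = True
      (s & d) <-> (d <-> ~s) = True
        s & d = False
        d <-> ~s = False
          ~s = True
The formula evaluates to True.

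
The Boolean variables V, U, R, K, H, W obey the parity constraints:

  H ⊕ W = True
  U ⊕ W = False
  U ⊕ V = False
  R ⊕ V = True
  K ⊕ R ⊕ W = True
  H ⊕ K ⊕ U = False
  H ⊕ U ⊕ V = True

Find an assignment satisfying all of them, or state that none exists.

Adding constraints 1, 3, 4, 5, 6 mod 2: every variable appears an even number of times on the left, so the left side is 0.
But the right sides sum to 1 (mod 2). 0 ≠ 1 — the system is inconsistent.

Unsatisfiable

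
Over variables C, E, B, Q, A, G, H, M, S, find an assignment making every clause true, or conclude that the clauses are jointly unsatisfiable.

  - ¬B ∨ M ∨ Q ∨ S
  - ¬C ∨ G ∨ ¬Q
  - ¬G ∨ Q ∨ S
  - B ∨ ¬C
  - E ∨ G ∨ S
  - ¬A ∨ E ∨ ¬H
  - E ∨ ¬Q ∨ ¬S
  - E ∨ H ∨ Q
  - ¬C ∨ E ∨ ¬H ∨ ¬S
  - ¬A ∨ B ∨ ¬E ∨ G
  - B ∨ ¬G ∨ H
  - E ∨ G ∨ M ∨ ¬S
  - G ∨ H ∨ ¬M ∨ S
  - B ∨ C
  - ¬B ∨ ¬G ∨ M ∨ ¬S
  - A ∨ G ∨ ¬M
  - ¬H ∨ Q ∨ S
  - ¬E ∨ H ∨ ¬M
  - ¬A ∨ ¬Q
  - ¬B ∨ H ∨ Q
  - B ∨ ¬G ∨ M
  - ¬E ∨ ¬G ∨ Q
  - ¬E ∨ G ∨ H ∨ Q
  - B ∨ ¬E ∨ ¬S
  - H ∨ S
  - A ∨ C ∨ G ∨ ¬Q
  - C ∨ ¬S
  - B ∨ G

Set C = True.
  then (B ∨ ¬C) forces B = True.
Set E = True.
Set Q = False.
  then (¬B ∨ H ∨ Q) forces H = True.
  then (¬E ∨ ¬G ∨ Q) forces G = False.
  then (¬H ∨ Q ∨ S) forces S = True.
Set A = False.
  then (A ∨ G ∨ ¬M) forces M = False.
All clauses satisfied.

C = True; E = True; B = True; Q = False; A = False; G = False; H = True; M = False; S = True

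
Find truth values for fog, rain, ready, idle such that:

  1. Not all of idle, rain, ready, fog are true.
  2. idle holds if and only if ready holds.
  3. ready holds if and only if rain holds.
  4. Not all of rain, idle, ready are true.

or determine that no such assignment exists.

fog = True, rain = False, ready = False, idle = False

  (1) {idle, rain, ready, fog}: 1/4 true — not all ✓
  (2) idle=F, ready=F — same ✓
  (3) ready=F, rain=F — same ✓
  (4) {rain, idle, ready}: 0/3 true — not all ✓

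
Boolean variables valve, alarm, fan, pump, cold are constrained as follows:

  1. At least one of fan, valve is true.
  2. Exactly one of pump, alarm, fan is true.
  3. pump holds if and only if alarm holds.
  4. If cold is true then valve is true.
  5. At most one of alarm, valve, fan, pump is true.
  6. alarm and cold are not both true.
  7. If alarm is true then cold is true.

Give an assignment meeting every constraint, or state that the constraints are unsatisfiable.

valve = False, alarm = False, fan = True, pump = False, cold = False

  (1) {fan, valve}: 1 true — at least one ✓
  (2) {pump, alarm, fan}: 1 true — exactly one ✓
  (3) pump=F, alarm=F — same ✓
  (4) cold=F ⇒ valve: vacuous ✓
  (5) {alarm, valve, fan, pump}: 1 true — at most one ✓
  (6) alarm=F, cold=F — not both ✓
  (7) alarm=F ⇒ cold: vacuous ✓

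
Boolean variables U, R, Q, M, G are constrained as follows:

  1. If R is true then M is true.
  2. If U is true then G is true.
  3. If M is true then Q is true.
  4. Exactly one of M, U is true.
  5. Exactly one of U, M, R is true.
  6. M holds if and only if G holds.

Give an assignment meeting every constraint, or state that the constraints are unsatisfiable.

U = False; R = False; Q = True; M = True; G = True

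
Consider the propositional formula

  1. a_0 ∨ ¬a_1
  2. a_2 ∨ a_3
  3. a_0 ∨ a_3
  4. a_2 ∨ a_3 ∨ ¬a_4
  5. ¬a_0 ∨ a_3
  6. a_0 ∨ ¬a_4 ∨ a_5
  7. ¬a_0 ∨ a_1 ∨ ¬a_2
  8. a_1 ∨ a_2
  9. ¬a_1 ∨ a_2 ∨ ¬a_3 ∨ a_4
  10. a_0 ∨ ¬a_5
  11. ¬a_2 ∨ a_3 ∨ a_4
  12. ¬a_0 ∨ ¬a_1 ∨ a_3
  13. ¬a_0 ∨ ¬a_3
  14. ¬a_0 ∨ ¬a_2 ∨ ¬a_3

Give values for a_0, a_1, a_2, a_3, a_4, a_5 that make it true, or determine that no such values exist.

a_0=F, a_1=F, a_2=T, a_3=T, a_4=F, a_5=F

Try a_0 = True:
  (¬a_0 ∨ a_3) forces a_3 = True.
  clause (¬a_0 ∨ ¬a_3) is falsified — backtrack.
So a_0 = False.
  then (a_0 ∨ ¬a_1) forces a_1 = False.
  then (a_0 ∨ a_3) forces a_3 = True.
  then (a_1 ∨ a_2) forces a_2 = True.
  then (a_0 ∨ ¬a_5) forces a_5 = False.
  then (a_0 ∨ ¬a_4 ∨ a_5) forces a_4 = False.
All clauses satisfied.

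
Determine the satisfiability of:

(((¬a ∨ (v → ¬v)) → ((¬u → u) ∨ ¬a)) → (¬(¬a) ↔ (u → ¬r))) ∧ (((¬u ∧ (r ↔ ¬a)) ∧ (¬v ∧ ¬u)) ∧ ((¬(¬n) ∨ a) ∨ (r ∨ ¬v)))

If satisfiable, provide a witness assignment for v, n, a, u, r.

v: False, n: True, a: True, u: False, r: False

  ((¬a ∨ (v → ¬v)) → ((¬u → u) ∨ ¬a)) → (¬(¬a) ↔ (u → ¬r)) = True
    (¬a ∨ (v → ¬v)) → ((¬u → u) ∨ ¬a) = False
      ¬a ∨ (v → ¬v) = True
        ¬a = False
        v → ¬v = True
          ¬v = True
      (¬u → u) ∨ ¬a = False
        ¬u → u = False
          ¬u = True
        ¬a = False
    ¬(¬a) ↔ (u → ¬r) = True
      ¬(¬a) = True
        ¬a = False
      u → ¬r = True
        ¬r = True
  ((¬u ∧ (r ↔ ¬a)) ∧ (¬v ∧ ¬u)) ∧ ((¬(¬n) ∨ a) ∨ (r ∨ ¬v)) = True
    (¬u ∧ (r ↔ ¬a)) ∧ (¬v ∧ ¬u) = True
      ¬u ∧ (r ↔ ¬a) = True
        ¬u = True
        r ↔ ¬a = True
          ¬a = False
      ¬v ∧ ¬u = True
        ¬v = True
        ¬u = True
    (¬(¬n) ∨ a) ∨ (r ∨ ¬v) = True
      ¬(¬n) ∨ a = True
        ¬(¬n) = True
          ¬n = False
      r ∨ ¬v = True
        ¬v = True
Both conjuncts True, so the formula holds.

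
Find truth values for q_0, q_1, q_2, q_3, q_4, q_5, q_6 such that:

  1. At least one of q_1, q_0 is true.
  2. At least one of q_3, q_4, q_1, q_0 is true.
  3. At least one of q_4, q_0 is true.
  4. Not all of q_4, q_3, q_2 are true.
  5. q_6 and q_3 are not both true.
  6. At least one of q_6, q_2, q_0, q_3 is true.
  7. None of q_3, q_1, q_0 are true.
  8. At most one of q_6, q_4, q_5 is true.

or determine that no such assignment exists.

Case q_0 = True:
  Constraint (7) is violated (q_0=T) — contradiction.
Case q_0 = False:
  (1) with q_0=F forces q_1 = True.
  Constraint (7) is violated (q_1=T) — contradiction.
Both cases fail — unsatisfiable.

UNSATISFIABLE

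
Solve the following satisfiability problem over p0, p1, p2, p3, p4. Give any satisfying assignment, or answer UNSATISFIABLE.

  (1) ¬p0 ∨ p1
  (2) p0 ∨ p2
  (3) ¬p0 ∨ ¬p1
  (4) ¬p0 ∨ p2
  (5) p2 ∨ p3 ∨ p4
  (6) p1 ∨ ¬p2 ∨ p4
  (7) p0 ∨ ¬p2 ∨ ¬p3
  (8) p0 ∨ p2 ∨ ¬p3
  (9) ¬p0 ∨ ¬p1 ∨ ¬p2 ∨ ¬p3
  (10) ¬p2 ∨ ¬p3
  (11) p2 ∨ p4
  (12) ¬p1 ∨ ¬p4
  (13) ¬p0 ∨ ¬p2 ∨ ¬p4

p0: False, p1: False, p2: True, p3: False, p4: True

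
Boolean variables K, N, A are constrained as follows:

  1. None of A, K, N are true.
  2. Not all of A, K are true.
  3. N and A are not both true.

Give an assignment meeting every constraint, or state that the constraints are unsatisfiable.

K: False; N: False; A: False

  (1) {A, K, N}: 0 true — none ✓
  (2) {A, K}: 0/2 true — not all ✓
  (3) N=F, A=F — not both ✓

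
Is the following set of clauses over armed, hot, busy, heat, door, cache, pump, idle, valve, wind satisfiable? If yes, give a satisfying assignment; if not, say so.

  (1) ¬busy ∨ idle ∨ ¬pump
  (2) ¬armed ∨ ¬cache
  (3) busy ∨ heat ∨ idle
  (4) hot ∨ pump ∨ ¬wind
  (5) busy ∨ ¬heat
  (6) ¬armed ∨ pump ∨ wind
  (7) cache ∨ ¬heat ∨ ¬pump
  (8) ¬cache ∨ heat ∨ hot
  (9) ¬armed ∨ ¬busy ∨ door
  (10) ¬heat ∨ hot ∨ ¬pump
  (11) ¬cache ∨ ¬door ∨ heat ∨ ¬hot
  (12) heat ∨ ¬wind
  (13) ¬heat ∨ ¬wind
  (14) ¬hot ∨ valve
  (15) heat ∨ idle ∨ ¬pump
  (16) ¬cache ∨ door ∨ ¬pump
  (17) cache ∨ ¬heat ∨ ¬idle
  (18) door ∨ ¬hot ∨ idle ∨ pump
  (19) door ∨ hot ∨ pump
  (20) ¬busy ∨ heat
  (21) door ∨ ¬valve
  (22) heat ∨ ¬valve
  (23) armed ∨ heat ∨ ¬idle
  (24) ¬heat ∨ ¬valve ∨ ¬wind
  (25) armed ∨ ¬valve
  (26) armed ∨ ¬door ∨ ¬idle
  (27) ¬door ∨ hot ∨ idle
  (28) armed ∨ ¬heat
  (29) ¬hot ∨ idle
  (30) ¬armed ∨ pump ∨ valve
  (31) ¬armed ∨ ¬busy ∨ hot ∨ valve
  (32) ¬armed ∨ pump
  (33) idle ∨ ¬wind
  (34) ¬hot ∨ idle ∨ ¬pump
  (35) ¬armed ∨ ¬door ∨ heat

Set armed = True.
  then (¬armed ∨ ¬cache) forces cache = False.
  then (¬armed ∨ pump) forces pump = True.
  then (cache ∨ ¬heat ∨ ¬pump) forces heat = False.
  then (heat ∨ ¬wind) forces wind = False.
  then (heat ∨ idle ∨ ¬pump) forces idle = True.
  then (¬busy ∨ heat) forces busy = False.
  then (heat ∨ ¬valve) forces valve = False.
  then (¬armed ∨ ¬door ∨ heat) forces door = False.
  then (¬hot ∨ valve) forces hot = False.
All clauses satisfied.

armed = True, hot = False, busy = False, heat = False, door = False, cache = False, pump = True, idle = True, valve = False, wind = False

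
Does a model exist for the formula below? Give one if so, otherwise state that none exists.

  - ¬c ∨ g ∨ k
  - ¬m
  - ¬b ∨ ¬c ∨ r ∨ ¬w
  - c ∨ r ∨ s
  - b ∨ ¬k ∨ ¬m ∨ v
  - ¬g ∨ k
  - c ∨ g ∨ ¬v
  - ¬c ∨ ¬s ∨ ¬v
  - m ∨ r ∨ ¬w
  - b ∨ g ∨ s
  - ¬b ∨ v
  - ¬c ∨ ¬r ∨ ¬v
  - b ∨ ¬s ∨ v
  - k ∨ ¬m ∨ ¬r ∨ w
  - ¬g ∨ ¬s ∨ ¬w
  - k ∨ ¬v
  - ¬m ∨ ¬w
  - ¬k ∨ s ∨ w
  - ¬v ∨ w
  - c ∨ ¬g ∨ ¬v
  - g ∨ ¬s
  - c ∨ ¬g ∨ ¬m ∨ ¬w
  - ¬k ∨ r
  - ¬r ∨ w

Unit clause (¬m) forces m = False.
Set b = False.
Set c = False.
Try s = True:
  (b ∨ ¬s ∨ v) forces v = True.
  (c ∨ g ∨ ¬v) forces g = True.
  clause (c ∨ ¬g ∨ ¬v) is falsified — backtrack.
So s = False.
  then (c ∨ r ∨ s) forces r = True.
  then (b ∨ g ∨ s) forces g = True.
  then (c ∨ ¬g ∨ ¬v) forces v = False.
  then (¬r ∨ w) forces w = True.
  then (¬g ∨ k) forces k = True.
All clauses satisfied.

b=F, c=F, s=F, v=F, k=T, g=T, w=T, r=T, m=F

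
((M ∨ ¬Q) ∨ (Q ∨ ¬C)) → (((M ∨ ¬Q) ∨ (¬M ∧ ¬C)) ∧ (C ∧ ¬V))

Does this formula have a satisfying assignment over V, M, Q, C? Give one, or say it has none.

V: False, M: True, Q: True, C: True

  ((M ∨ ¬Q) ∨ (Q ∨ ¬C)) → (((M ∨ ¬Q) ∨ (¬M ∧ ¬C)) ∧ (C ∧ ¬V)) = True
    (M ∨ ¬Q) ∨ (Q ∨ ¬C) = True
      M ∨ ¬Q = True
        ¬Q = False
      Q ∨ ¬C = True
        ¬C = False
    ((M ∨ ¬Q) ∨ (¬M ∧ ¬C)) ∧ (C ∧ ¬V) = True
      (M ∨ ¬Q) ∨ (¬M ∧ ¬C) = True
        M ∨ ¬Q = True
          ¬Q = False
        ¬M ∧ ¬C = False
          ¬M = False
          ¬C = False
      C ∧ ¬V = True
        ¬V = True
The formula evaluates to True.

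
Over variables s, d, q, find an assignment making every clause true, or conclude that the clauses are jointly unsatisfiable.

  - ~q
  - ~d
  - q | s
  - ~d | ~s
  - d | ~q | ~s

s=T, d=F, q=F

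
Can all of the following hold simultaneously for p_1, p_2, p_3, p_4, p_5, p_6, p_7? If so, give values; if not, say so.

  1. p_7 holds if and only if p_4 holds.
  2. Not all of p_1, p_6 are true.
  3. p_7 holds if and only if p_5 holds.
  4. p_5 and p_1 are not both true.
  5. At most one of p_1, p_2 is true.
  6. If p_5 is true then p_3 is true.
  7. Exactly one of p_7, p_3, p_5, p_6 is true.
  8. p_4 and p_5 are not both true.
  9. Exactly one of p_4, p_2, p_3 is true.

p_1=F; p_2=F; p_3=T; p_4=F; p_5=F; p_6=F; p_7=F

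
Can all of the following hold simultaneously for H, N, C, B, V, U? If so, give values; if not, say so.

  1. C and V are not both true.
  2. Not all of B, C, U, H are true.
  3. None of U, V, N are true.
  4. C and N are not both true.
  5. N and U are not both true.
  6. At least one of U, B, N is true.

H=T, N=F, C=F, B=T, V=F, U=F

  (1) C=F, V=F — not both ✓
  (2) {B, C, U, H}: 2/4 true — not all ✓
  (3) {U, V, N}: 0 true — none ✓
  (4) C=F, N=F — not both ✓
  (5) N=F, U=F — not both ✓
  (6) {U, B, N}: 1 true — at least one ✓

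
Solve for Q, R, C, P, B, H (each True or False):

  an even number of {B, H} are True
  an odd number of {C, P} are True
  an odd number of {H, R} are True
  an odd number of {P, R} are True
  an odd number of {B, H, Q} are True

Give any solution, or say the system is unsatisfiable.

Q = True; R = False; C = False; P = True; B = True; H = True

{B, H}: 2 true → even ✓
{C, P}: 1 true → odd ✓
{H, R}: 1 true → odd ✓
{P, R}: 1 true → odd ✓
{B, H, Q}: 3 true → odd ✓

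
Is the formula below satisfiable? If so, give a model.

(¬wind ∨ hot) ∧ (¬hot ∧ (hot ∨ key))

wind = False, key = True, hot = False

  ¬wind ∨ hot = True
    ¬wind = True
  ¬hot ∧ (hot ∨ key) = True
    ¬hot = True
    hot ∨ key = True
Both conjuncts True, so the formula holds.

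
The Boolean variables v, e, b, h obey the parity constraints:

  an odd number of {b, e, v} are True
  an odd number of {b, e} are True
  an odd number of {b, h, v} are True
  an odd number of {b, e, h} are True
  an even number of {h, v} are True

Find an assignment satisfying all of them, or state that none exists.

v = False, e = False, b = True, h = False

{b, e, v}: 1 true → odd ✓
{b, e}: 1 true → odd ✓
{b, h, v}: 1 true → odd ✓
{b, e, h}: 1 true → odd ✓
{h, v}: 0 true → even ✓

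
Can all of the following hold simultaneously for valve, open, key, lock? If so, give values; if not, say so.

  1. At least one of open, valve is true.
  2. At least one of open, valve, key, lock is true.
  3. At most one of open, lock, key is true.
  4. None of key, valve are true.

valve = False; open = True; key = False; lock = False

  (1) {open, valve}: 1 true — at least one ✓
  (2) {open, valve, key, lock}: 1 true — at least one ✓
  (3) {open, lock, key}: 1 true — at most one ✓
  (4) {key, valve}: 0 true — none ✓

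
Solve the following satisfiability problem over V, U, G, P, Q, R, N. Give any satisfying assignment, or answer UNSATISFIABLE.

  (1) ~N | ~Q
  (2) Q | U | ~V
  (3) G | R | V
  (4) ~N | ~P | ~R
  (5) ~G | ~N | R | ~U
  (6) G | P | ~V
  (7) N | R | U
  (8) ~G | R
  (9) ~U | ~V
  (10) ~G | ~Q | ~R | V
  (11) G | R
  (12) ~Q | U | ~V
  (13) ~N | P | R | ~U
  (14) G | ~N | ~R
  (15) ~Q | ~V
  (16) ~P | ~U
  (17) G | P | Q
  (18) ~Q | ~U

V = False, U = False, G = True, P = False, Q = False, R = True, N = True

Try V = True:
  (~U | ~V) forces U = False.
  (Q | U | ~V) forces Q = True.
  clause (~Q | U | ~V) is falsified — backtrack.
So V = False.
Set U = False.
Set G = True.
  then (~G | R) forces R = True.
  then (~G | ~Q | ~R | V) forces Q = False.
Set P = False.
Set N = True.
All clauses satisfied.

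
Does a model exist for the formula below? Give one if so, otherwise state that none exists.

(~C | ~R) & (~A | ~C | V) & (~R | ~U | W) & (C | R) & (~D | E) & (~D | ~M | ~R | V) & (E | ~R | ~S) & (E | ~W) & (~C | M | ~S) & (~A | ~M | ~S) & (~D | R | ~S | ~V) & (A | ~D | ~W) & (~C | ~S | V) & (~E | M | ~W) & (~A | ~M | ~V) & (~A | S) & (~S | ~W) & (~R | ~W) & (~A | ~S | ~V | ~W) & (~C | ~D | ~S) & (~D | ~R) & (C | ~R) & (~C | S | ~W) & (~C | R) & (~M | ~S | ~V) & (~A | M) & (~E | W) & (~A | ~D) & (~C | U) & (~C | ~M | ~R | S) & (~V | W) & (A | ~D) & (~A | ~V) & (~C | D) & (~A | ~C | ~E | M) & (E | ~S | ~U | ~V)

Unsatisfiable — no assignment works.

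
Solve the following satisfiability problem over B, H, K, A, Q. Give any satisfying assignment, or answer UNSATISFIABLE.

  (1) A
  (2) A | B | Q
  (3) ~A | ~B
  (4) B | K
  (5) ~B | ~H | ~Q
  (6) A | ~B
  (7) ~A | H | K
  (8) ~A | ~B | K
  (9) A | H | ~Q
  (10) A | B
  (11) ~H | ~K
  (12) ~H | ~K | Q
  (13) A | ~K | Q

B: False, H: False, K: True, A: True, Q: False

Unit clause (A) forces A = True.
In (~A | ~B) only ~B is left, so B = False.
In (B | K) only K is left, so K = True.
In (~H | ~K) only ~H is left, so H = False.
Set Q = False.
All clauses satisfied.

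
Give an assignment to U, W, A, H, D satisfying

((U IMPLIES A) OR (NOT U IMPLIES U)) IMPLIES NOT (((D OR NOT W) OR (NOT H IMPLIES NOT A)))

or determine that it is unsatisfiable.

U = False; W = True; A = True; H = False; D = False

  ((U IMPLIES A) OR (NOT U IMPLIES U)) IMPLIES NOT (((D OR NOT W) OR (NOT H IMPLIES NOT A))) = True
    (U IMPLIES A) OR (NOT U IMPLIES U) = True
      U IMPLIES A = True
      NOT U IMPLIES U = False
        NOT U = True
    NOT (((D OR NOT W) OR (NOT H IMPLIES NOT A))) = True
      (D OR NOT W) OR (NOT H IMPLIES NOT A) = False
        D OR NOT W = False
          NOT W = False
        NOT H IMPLIES NOT A = False
          NOT H = True
          NOT A = False
The formula evaluates to True.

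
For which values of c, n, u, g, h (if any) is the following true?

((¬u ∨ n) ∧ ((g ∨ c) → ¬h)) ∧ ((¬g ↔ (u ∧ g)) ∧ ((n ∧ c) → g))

c = True; n = True; u = False; g = True; h = False

  (¬u ∨ n) ∧ ((g ∨ c) → ¬h) = True
    ¬u ∨ n = True
      ¬u = True
    (g ∨ c) → ¬h = True
      g ∨ c = True
      ¬h = True
  (¬g ↔ (u ∧ g)) ∧ ((n ∧ c) → g) = True
    ¬g ↔ (u ∧ g) = True
      ¬g = False
      u ∧ g = False
    (n ∧ c) → g = True
      n ∧ c = True
Both conjuncts True, so the formula holds.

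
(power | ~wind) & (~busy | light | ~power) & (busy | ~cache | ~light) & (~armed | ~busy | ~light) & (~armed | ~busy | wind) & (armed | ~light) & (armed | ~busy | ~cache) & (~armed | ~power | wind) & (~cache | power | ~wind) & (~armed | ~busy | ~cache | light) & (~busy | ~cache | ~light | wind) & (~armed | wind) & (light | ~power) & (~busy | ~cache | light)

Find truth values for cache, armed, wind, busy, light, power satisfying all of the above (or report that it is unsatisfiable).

cache = False, armed = False, wind = False, busy = True, light = False, power = False

Set cache = False.
Set armed = False.
  then (armed | ~light) forces light = False.
  then (light | ~power) forces power = False.
  then (power | ~wind) forces wind = False.
Set busy = True.
All clauses satisfied.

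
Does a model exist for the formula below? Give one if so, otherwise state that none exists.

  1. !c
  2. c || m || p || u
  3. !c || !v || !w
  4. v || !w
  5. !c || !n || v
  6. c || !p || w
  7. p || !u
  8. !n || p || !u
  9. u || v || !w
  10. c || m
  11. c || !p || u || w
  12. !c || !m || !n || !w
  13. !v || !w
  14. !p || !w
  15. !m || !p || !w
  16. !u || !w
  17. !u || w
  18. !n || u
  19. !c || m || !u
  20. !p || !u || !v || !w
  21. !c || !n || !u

p=F; w=F; c=F; v=T; n=F; m=T; u=F

Unit clause (!c) forces c = False.
In (c || m) only m is left, so m = True.
Set p = False.
  then (p || !u) forces u = False.
  then (!n || u) forces n = False.
Try w = True:
  (v || !w) forces v = True.
  clause (!v || !w) is falsified — backtrack.
So w = False.
Set v = True.
All clauses satisfied.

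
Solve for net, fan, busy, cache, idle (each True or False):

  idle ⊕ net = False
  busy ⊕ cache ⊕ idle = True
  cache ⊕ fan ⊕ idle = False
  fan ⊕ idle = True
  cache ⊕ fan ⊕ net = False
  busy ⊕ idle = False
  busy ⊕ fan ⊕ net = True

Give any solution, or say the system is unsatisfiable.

net=F, fan=T, busy=F, cache=T, idle=F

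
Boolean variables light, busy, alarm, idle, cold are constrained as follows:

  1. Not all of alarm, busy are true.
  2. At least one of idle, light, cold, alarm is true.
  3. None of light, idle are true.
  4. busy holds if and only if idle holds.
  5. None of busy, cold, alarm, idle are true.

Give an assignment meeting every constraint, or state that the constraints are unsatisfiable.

Unsatisfiable

Case alarm = True:
  Constraint (5) is violated (alarm=T) — contradiction.
Case alarm = False:
  (3) forces light = False.
  (3) forces idle = False.
  (2) with idle=F, light=F, alarm=F forces cold = True.
  Constraint (5) is violated (cold=T) — contradiction.
Both cases fail — unsatisfiable.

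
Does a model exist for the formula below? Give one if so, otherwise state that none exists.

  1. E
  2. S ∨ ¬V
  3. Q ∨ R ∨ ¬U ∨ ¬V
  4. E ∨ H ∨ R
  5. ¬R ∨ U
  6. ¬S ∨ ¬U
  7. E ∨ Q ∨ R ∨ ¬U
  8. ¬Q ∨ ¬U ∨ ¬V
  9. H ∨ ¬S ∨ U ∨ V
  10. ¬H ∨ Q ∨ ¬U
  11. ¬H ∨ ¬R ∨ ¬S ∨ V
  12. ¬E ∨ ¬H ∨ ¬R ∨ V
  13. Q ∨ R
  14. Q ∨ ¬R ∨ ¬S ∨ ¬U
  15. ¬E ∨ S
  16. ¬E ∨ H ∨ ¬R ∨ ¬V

Unit clause (E) forces E = True.
In (¬E ∨ S) only S is left, so S = True.
In (¬S ∨ ¬U) only ¬U is left, so U = False.
In (¬R ∨ U) only ¬R is left, so R = False.
In (Q ∨ R) only Q is left, so Q = True.
Set V = False.
  then (H ∨ ¬S ∨ U ∨ V) forces H = True.
All clauses satisfied.

U=F, R=F, Q=T, S=T, E=T, V=F, H=T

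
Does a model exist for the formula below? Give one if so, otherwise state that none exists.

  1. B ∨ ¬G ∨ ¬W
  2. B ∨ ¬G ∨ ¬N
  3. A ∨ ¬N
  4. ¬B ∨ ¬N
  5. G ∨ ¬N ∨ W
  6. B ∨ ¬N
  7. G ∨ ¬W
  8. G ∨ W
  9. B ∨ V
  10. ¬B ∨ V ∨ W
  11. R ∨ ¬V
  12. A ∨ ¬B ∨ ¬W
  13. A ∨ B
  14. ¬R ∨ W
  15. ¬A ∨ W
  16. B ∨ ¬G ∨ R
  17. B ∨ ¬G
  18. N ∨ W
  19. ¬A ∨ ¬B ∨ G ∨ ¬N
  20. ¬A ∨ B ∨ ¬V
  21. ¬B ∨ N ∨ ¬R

Try A = False:
  (A ∨ ¬N) forces N = False.
  (A ∨ B) forces B = True.
  (A ∨ ¬B ∨ ¬W) forces W = False.
  clause (N ∨ W) is falsified — backtrack.
So A = True.
  then (¬A ∨ W) forces W = True.
  then (G ∨ ¬W) forces G = True.
  then (B ∨ ¬G) forces B = True.
  then (¬B ∨ ¬N) forces N = False.
  then (¬B ∨ N ∨ ¬R) forces R = False.
  then (R ∨ ¬V) forces V = False.
All clauses satisfied.

A = True; W = True; V = False; R = False; N = False; B = True; G = True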